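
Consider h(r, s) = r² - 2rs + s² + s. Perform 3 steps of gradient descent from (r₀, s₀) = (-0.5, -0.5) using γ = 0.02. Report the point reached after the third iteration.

(-0.502336, -0.557664)

∇h = (2r - 2s, -2r + 2s + 1)
Step 1: at (-0.5, -0.5), ∇h = (0, 1) → (-0.5, -0.5) − 0.02·(0, 1) = (-0.5, -0.52)
Step 2: at (-0.5, -0.52), ∇h = (0.04, 0.96) → (-0.5, -0.52) − 0.02·(0.04, 0.96) = (-0.5008, -0.5392)
Step 3: at (-0.5008, -0.5392), ∇h = (0.0768, 0.9232) → (-0.5008, -0.5392) − 0.02·(0.0768, 0.9232) = (-0.502336, -0.557664)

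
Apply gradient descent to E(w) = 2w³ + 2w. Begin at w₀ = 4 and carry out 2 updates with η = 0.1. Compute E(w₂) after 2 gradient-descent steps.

E′(w) = 6w² + 2
Step 1: E′(4) = 98; w₁ = 4 − 0.1·98 = -5.8
Step 2: E′(-5.8) = 203.84; w₂ = -5.8 − 0.1·203.84 = -26.184
E(-26.184) = -35955.965995008

-35955.965995008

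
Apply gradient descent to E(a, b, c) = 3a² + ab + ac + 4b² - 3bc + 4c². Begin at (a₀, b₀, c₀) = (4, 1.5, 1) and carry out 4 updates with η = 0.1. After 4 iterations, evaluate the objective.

∇E = (6a + b + c, a + 8b - 3c, a - 3b + 8c)
Step 1: at (4, 1.5, 1), ∇E = (26.5, 13, 7.5) → (4, 1.5, 1) − 0.1·(26.5, 13, 7.5) = (1.35, 0.2, 0.25)
Step 2: at (1.35, 0.2, 0.25), ∇E = (8.55, 2.2, 2.75) → (1.35, 0.2, 0.25) − 0.1·(8.55, 2.2, 2.75) = (0.495, -0.02, -0.025)
Step 3: at (0.495, -0.02, -0.025), ∇E = (2.925, 0.41, 0.355) → (0.495, -0.02, -0.025) − 0.1·(2.925, 0.41, 0.355) = (0.2025, -0.061, -0.0605)
Step 4: at (0.2025, -0.061, -0.0605), ∇E = (1.0935, -0.104, -0.0985) → (0.2025, -0.061, -0.0605) − 0.1·(1.0935, -0.104, -0.0985) = (0.09315, -0.0506, -0.05065)
E(0.09315, -0.0506, -0.05065) = 0.02941379

0.02941379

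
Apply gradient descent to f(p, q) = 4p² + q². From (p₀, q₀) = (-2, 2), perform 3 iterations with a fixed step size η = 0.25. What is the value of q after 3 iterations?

∇f = (8p, 2q)
(p₁, q₁) = (-2, 2) − 0.25·(-16, 4) = (2, 1)
(p₂, q₂) = (2, 1) − 0.25·(16, 2) = (-2, 0.5)
(p₃, q₃) = (-2, 0.5) − 0.25·(-16, 1) = (2, 0.25)
q = 0.25

0.25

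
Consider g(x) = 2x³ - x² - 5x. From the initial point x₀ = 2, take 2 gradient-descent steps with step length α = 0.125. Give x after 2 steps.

0.76953125

g′(x) = 6x² - 2x - 5
Step 1: g′(2) = 15; x₁ = 2 − 0.125·15 = 0.125
Step 2: g′(0.125) = -5.15625; x₂ = 0.125 − 0.125·(-5.15625) = 0.76953125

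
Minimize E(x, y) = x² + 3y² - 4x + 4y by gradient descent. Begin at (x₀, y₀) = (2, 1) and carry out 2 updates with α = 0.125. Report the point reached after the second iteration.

(2, -0.5625)

∇E = (2x - 4, 6y + 4)
(x₁, y₁) = (2, 1) − 0.125·(0, 10) = (2, -0.25)
(x₂, y₂) = (2, -0.25) − 0.125·(0, 2.5) = (2, -0.5625)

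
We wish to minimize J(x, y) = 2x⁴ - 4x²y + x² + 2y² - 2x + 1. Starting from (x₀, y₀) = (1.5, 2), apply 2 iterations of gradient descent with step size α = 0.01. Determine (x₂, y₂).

∇J = (8x³ - 8xy + 2x - 2, -4x² + 4y)
(x₁, y₁) = (1.5, 2) − 0.01·(4, -1) = (1.46, 2.01)
(x₂, y₂) = (1.46, 2.01) − 0.01·(2.340288, -0.4864) = (1.43659712, 2.014864)

(1.43659712, 2.014864)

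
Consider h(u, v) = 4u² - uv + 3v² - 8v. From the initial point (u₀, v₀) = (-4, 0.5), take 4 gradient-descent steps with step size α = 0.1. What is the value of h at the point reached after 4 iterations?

∇h = (8u - v, -u + 6v - 8)
(u₁, v₁) = (-4, 0.5) − 0.1·(-32.5, -1) = (-0.75, 0.6)
(u₂, v₂) = (-0.75, 0.6) − 0.1·(-6.6, -3.65) = (-0.09, 0.965)
(u₃, v₃) = (-0.09, 0.965) − 0.1·(-1.685, -2.12) = (0.0785, 1.177)
(u₄, v₄) = (0.0785, 1.177) − 0.1·(-0.549, -1.0165) = (0.1334, 1.27865)
h(0.1334, 1.27865) = -5.4237522025

-5.4237522025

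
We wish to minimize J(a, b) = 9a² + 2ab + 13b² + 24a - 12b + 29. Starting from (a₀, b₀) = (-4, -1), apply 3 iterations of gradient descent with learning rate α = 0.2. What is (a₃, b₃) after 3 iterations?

(70.544, 156.52)

∇J = (18a + 2b + 24, 2a + 26b - 12)
Step 1: at (-4, -1), ∇J = (-50, -46) → (-4, -1) − 0.2·(-50, -46) = (6, 8.2)
Step 2: at (6, 8.2), ∇J = (148.4, 213.2) → (6, 8.2) − 0.2·(148.4, 213.2) = (-23.68, -34.44)
Step 3: at (-23.68, -34.44), ∇J = (-471.12, -954.8) → (-23.68, -34.44) − 0.2·(-471.12, -954.8) = (70.544, 156.52)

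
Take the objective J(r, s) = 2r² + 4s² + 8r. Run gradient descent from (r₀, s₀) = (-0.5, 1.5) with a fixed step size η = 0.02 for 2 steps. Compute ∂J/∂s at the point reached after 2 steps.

∇J = (4r + 8, 8s)
Step 1: at (-0.5, 1.5), ∇J = (6, 12) → (-0.5, 1.5) − 0.02·(6, 12) = (-0.62, 1.26)
Step 2: at (-0.62, 1.26), ∇J = (5.52, 10.08) → (-0.62, 1.26) − 0.02·(5.52, 10.08) = (-0.7304, 1.0584)
∂J/∂s at (-0.7304, 1.0584) = 8.4672

8.4672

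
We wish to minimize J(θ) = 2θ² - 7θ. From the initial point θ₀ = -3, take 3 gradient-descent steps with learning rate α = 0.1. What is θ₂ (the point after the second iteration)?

0.04

J′(θ) = 4θ - 7
θ₁ = -3 − 0.1·(-19) = -1.1
θ₂ = -1.1 − 0.1·(-11.4) = 0.04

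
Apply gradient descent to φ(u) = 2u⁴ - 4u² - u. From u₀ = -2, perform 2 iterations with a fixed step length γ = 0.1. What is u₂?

φ′(u) = 8u³ - 8u - 1
u₁ = -2 − 0.1·(-49) = 2.9
u₂ = 2.9 − 0.1·170.912 = -14.1912

-14.1912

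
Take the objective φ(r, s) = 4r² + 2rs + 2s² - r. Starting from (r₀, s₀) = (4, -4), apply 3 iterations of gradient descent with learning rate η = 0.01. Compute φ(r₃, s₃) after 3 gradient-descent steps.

∇φ = (8r + 2s - 1, 2r + 4s)
(r₁, s₁) = (4, -4) − 0.01·(23, -8) = (3.77, -3.92)
(r₂, s₂) = (3.77, -3.92) − 0.01·(21.32, -8.14) = (3.5568, -3.8386)
(r₃, s₃) = (3.5568, -3.8386) − 0.01·(19.7772, -8.2408) = (3.359028, -3.756192)
φ(3.359028, -3.756192) = 44.756896898112

44.756896898112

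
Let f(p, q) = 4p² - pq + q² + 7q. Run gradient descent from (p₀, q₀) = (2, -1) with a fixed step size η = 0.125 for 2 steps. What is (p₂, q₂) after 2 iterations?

(-0.171875, -1.921875)

∇f = (8p - q, -p + 2q + 7)
(p₁, q₁) = (2, -1) − 0.125·(17, 3) = (-0.125, -1.375)
(p₂, q₂) = (-0.125, -1.375) − 0.125·(0.375, 4.375) = (-0.171875, -1.921875)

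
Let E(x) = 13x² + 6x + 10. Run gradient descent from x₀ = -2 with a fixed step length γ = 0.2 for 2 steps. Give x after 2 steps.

E′(x) = 26x + 6
x₁ = -2 − 0.2·(-46) = 7.2
x₂ = 7.2 − 0.2·193.2 = -31.44

-31.44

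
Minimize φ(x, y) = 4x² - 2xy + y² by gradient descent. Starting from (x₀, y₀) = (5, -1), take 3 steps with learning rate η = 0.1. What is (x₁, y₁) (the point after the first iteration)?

∇φ = (8x - 2y, -2x + 2y)
Step 1: at (5, -1), ∇φ = (42, -12) → (5, -1) − 0.1·(42, -12) = (0.8, 0.2)

(0.8, 0.2)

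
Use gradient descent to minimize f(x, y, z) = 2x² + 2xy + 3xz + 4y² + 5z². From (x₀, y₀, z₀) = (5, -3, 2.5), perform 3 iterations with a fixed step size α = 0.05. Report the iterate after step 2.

∇f = (4x + 2y + 3z, 2x + 8y, 3x + 10z)
(x₁, y₁, z₁) = (5, -3, 2.5) − 0.05·(21.5, -14, 40) = (3.925, -2.3, 0.5)
(x₂, y₂, z₂) = (3.925, -2.3, 0.5) − 0.05·(12.6, -10.55, 16.775) = (3.295, -1.7725, -0.33875)

(3.295, -1.7725, -0.33875)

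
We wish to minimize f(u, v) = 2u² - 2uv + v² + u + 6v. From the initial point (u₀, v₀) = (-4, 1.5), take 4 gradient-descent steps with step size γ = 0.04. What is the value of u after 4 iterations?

-2.0007936

∇f = (4u - 2v + 1, -2u + 2v + 6)
Step 1: at (-4, 1.5), ∇f = (-18, 17) → (-4, 1.5) − 0.04·(-18, 17) = (-3.28, 0.82)
Step 2: at (-3.28, 0.82), ∇f = (-13.76, 14.2) → (-3.28, 0.82) − 0.04·(-13.76, 14.2) = (-2.7296, 0.252)
Step 3: at (-2.7296, 0.252), ∇f = (-10.4224, 11.9632) → (-2.7296, 0.252) − 0.04·(-10.4224, 11.9632) = (-2.312704, -0.226528)
Step 4: at (-2.312704, -0.226528), ∇f = (-7.79776, 10.172352) → (-2.312704, -0.226528) − 0.04·(-7.79776, 10.172352) = (-2.0007936, -0.63342208)
u = -2.0007936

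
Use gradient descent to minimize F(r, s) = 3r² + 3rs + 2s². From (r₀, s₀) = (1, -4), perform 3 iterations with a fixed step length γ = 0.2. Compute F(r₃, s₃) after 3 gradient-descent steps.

1.472

∇F = (6r + 3s, 3r + 4s)
(r₁, s₁) = (1, -4) − 0.2·(-6, -13) = (2.2, -1.4)
(r₂, s₂) = (2.2, -1.4) − 0.2·(9, 1) = (0.4, -1.6)
(r₃, s₃) = (0.4, -1.6) − 0.2·(-2.4, -5.2) = (0.88, -0.56)
F(0.88, -0.56) = 1.472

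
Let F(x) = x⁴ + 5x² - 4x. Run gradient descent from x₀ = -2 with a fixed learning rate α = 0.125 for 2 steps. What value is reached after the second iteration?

-63.25

F′(x) = 4x³ + 10x - 4
x₁ = -2 − 0.125·(-56) = 5
x₂ = 5 − 0.125·546 = -63.25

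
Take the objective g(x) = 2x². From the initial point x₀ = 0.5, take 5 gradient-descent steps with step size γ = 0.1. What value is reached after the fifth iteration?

0.03888

g′(x) = 4x
Step 1: g′(0.5) = 2; x₁ = 0.5 − 0.1·2 = 0.3
Step 2: g′(0.3) = 1.2; x₂ = 0.3 − 0.1·1.2 = 0.18
Step 3: g′(0.18) = 0.72; x₃ = 0.18 − 0.1·0.72 = 0.108
Step 4: g′(0.108) = 0.432; x₄ = 0.108 − 0.1·0.432 = 0.0648
Step 5: g′(0.0648) = 0.2592; x₅ = 0.0648 − 0.1·0.2592 = 0.03888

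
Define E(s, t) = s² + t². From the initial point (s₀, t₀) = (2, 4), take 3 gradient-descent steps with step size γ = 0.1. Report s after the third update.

1.024

∇E = (2s, 2t)
Step 1: at (2, 4), ∇E = (4, 8) → (2, 4) − 0.1·(4, 8) = (1.6, 3.2)
Step 2: at (1.6, 3.2), ∇E = (3.2, 6.4) → (1.6, 3.2) − 0.1·(3.2, 6.4) = (1.28, 2.56)
Step 3: at (1.28, 2.56), ∇E = (2.56, 5.12) → (1.28, 2.56) − 0.1·(2.56, 5.12) = (1.024, 2.048)
s = 1.024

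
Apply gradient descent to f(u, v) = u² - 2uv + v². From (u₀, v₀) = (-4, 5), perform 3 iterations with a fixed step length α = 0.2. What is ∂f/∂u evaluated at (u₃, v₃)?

-0.144

∇f = (2u - 2v, -2u + 2v)
(u₁, v₁) = (-4, 5) − 0.2·(-18, 18) = (-0.4, 1.4)
(u₂, v₂) = (-0.4, 1.4) − 0.2·(-3.6, 3.6) = (0.32, 0.68)
(u₃, v₃) = (0.32, 0.68) − 0.2·(-0.72, 0.72) = (0.464, 0.536)
∂f/∂u at (0.464, 0.536) = -0.144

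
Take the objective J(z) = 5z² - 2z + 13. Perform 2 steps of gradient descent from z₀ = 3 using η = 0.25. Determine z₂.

J′(z) = 10z - 2
Step 1: J′(3) = 28; z₁ = 3 − 0.25·28 = -4
Step 2: J′(-4) = -42; z₂ = -4 − 0.25·(-42) = 6.5

6.5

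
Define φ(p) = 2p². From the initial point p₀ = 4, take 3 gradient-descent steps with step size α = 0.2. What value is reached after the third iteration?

0.032

φ′(p) = 4p
p₁ = 4 − 0.2·16 = 0.8
p₂ = 0.8 − 0.2·3.2 = 0.16
p₃ = 0.16 − 0.2·0.64 = 0.032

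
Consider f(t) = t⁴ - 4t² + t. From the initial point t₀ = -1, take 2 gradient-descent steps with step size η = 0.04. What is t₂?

-1.34752

f′(t) = 4t³ - 8t + 1
t₁ = -1 − 0.04·5 = -1.2
t₂ = -1.2 − 0.04·3.688 = -1.34752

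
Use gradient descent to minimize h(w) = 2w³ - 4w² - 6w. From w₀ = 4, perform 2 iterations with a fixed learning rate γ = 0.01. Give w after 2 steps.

h′(w) = 6w² - 8w - 6
w₁ = 4 − 0.01·58 = 3.42
w₂ = 3.42 − 0.01·36.8184 = 3.051816

3.051816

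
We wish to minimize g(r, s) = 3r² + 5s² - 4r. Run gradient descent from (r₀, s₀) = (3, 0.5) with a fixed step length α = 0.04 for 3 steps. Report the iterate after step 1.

∇g = (6r - 4, 10s)
(r₁, s₁) = (3, 0.5) − 0.04·(14, 5) = (2.44, 0.3)

(2.44, 0.3)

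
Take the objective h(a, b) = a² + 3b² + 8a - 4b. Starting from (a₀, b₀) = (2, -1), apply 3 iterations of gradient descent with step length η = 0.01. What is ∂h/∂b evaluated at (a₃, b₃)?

-8.30584

∇h = (2a + 8, 6b - 4)
(a₁, b₁) = (2, -1) − 0.01·(12, -10) = (1.88, -0.9)
(a₂, b₂) = (1.88, -0.9) − 0.01·(11.76, -9.4) = (1.7624, -0.806)
(a₃, b₃) = (1.7624, -0.806) − 0.01·(11.5248, -8.836) = (1.647152, -0.71764)
∂h/∂b at (1.647152, -0.71764) = -8.30584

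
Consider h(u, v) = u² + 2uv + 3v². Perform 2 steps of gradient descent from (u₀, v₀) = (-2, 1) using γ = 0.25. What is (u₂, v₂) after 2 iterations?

∇h = (2u + 2v, 2u + 6v)
Step 1: at (-2, 1), ∇h = (-2, 2) → (-2, 1) − 0.25·(-2, 2) = (-1.5, 0.5)
Step 2: at (-1.5, 0.5), ∇h = (-2, 0) → (-1.5, 0.5) − 0.25·(-2, 0) = (-1, 0.5)

(-1, 0.5)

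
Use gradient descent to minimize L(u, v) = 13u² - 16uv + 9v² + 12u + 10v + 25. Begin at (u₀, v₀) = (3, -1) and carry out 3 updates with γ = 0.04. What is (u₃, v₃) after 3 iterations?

(-1.036224, -0.404544)

∇L = (26u - 16v + 12, -16u + 18v + 10)
(u₁, v₁) = (3, -1) − 0.04·(106, -56) = (-1.24, 1.24)
(u₂, v₂) = (-1.24, 1.24) − 0.04·(-40.08, 52.16) = (0.3632, -0.8464)
(u₃, v₃) = (0.3632, -0.8464) − 0.04·(34.9856, -11.0464) = (-1.036224, -0.404544)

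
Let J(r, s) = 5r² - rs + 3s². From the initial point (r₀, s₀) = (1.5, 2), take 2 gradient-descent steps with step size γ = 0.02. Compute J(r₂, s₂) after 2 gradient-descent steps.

11.3173842

∇J = (10r - s, -r + 6s)
(r₁, s₁) = (1.5, 2) − 0.02·(13, 10.5) = (1.24, 1.79)
(r₂, s₂) = (1.24, 1.79) − 0.02·(10.61, 9.5) = (1.0278, 1.6)
J(1.0278, 1.6) = 11.3173842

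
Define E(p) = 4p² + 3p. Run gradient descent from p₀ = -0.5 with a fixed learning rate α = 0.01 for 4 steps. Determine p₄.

-0.46454912

E′(p) = 8p + 3
p₁ = -0.5 − 0.01·(-1) = -0.49
p₂ = -0.49 − 0.01·(-0.92) = -0.4808
p₃ = -0.4808 − 0.01·(-0.8464) = -0.472336
p₄ = -0.472336 − 0.01·(-0.778688) = -0.46454912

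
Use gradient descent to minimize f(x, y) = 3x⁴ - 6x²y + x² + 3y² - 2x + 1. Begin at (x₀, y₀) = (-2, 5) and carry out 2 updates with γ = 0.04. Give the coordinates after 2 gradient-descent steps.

(1.02229504, 5.393216)

∇f = (12x³ - 12xy + 2x - 2, -6x² + 6y)
Step 1: at (-2, 5), ∇f = (18, 6) → (-2, 5) − 0.04·(18, 6) = (-2.72, 4.76)
Step 2: at (-2.72, 4.76), ∇f = (-93.557376, -15.8304) → (-2.72, 4.76) − 0.04·(-93.557376, -15.8304) = (1.02229504, 5.393216)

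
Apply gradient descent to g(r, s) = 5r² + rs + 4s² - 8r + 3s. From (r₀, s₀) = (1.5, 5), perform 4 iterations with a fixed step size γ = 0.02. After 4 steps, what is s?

∇g = (10r + s - 8, r + 8s + 3)
(r₁, s₁) = (1.5, 5) − 0.02·(12, 44.5) = (1.26, 4.11)
(r₂, s₂) = (1.26, 4.11) − 0.02·(8.71, 37.14) = (1.0858, 3.3672)
(r₃, s₃) = (1.0858, 3.3672) − 0.02·(6.2252, 31.0234) = (0.961296, 2.746732)
(r₄, s₄) = (0.961296, 2.746732) − 0.02·(4.359692, 25.935152) = (0.87410216, 2.22802896)
s = 2.22802896

2.22802896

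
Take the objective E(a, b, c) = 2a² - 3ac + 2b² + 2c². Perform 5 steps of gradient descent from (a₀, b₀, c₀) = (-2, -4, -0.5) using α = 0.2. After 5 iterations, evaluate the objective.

∇E = (4a - 3c, 4b, -3a + 4c)
(a₁, b₁, c₁) = (-2, -4, -0.5) − 0.2·(-6.5, -16, 4) = (-0.7, -0.8, -1.3)
(a₂, b₂, c₂) = (-0.7, -0.8, -1.3) − 0.2·(1.1, -3.2, -3.1) = (-0.92, -0.16, -0.68)
(a₃, b₃, c₃) = (-0.92, -0.16, -0.68) − 0.2·(-1.64, -0.64, 0.04) = (-0.592, -0.032, -0.688)
(a₄, b₄, c₄) = (-0.592, -0.032, -0.688) − 0.2·(-0.304, -0.128, -0.976) = (-0.5312, -0.0064, -0.4928)
(a₅, b₅, c₅) = (-0.5312, -0.0064, -0.4928) − 0.2·(-0.6464, -0.0256, -0.3776) = (-0.40192, -0.00128, -0.41728)
E(-0.40192, -0.00128, -0.41728) = 0.1681883136

0.1681883136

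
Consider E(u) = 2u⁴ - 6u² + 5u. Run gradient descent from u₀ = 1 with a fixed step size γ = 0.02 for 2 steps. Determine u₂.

E′(u) = 8u³ - 12u + 5
Step 1: E′(1) = 1; u₁ = 1 − 0.02·1 = 0.98
Step 2: E′(0.98) = 0.769536; u₂ = 0.98 − 0.02·0.769536 = 0.96460928

0.96460928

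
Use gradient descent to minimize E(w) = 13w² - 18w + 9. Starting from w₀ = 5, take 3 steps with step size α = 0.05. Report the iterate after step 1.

E′(w) = 26w - 18
Step 1: E′(5) = 112; w₁ = 5 − 0.05·112 = -0.6

-0.6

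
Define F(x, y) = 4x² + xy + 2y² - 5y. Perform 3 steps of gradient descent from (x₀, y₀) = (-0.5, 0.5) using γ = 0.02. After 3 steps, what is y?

0.689812

∇F = (8x + y, x + 4y - 5)
Step 1: at (-0.5, 0.5), ∇F = (-3.5, -3.5) → (-0.5, 0.5) − 0.02·(-3.5, -3.5) = (-0.43, 0.57)
Step 2: at (-0.43, 0.57), ∇F = (-2.87, -3.15) → (-0.43, 0.57) − 0.02·(-2.87, -3.15) = (-0.3726, 0.633)
Step 3: at (-0.3726, 0.633), ∇F = (-2.3478, -2.8406) → (-0.3726, 0.633) − 0.02·(-2.3478, -2.8406) = (-0.325644, 0.689812)
y = 0.689812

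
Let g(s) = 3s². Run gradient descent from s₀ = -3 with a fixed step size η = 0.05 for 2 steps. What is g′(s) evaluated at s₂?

-8.82

g′(s) = 6s
s₁ = -3 − 0.05·(-18) = -2.1
s₂ = -2.1 − 0.05·(-12.6) = -1.47
g′(s) at (-1.47) = -8.82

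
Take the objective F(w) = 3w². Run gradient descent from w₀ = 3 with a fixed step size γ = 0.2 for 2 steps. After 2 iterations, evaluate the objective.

F′(w) = 6w
w₁ = 3 − 0.2·18 = -0.6
w₂ = -0.6 − 0.2·(-3.6) = 0.12
F(0.12) = 0.0432

0.0432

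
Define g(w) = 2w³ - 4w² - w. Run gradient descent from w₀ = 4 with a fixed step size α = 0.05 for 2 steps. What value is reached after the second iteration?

g′(w) = 6w² - 8w - 1
Step 1: g′(4) = 63; w₁ = 4 − 0.05·63 = 0.85
Step 2: g′(0.85) = -3.465; w₂ = 0.85 − 0.05·(-3.465) = 1.02325

1.02325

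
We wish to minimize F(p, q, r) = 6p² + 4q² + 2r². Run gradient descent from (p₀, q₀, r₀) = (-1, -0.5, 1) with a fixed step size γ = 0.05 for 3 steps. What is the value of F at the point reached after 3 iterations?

∇F = (12p, 8q, 4r)
(p₁, q₁, r₁) = (-1, -0.5, 1) − 0.05·(-12, -4, 4) = (-0.4, -0.3, 0.8)
(p₂, q₂, r₂) = (-0.4, -0.3, 0.8) − 0.05·(-4.8, -2.4, 3.2) = (-0.16, -0.18, 0.64)
(p₃, q₃, r₃) = (-0.16, -0.18, 0.64) − 0.05·(-1.92, -1.44, 2.56) = (-0.064, -0.108, 0.512)
F(-0.064, -0.108, 0.512) = 0.59552

0.59552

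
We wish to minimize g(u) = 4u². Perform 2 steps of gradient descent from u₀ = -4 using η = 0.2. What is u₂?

-1.44

g′(u) = 8u
Step 1: g′(-4) = -32; u₁ = -4 − 0.2·(-32) = 2.4
Step 2: g′(2.4) = 19.2; u₂ = 2.4 − 0.2·19.2 = -1.44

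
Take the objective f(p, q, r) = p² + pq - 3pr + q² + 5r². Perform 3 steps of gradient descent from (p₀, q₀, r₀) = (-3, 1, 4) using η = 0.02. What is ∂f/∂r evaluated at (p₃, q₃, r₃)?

∇f = (2p + q - 3r, p + 2q, -3p + 10r)
Step 1: at (-3, 1, 4), ∇f = (-17, -1, 49) → (-3, 1, 4) − 0.02·(-17, -1, 49) = (-2.66, 1.02, 3.02)
Step 2: at (-2.66, 1.02, 3.02), ∇f = (-13.36, -0.62, 38.18) → (-2.66, 1.02, 3.02) − 0.02·(-13.36, -0.62, 38.18) = (-2.3928, 1.0324, 2.2564)
Step 3: at (-2.3928, 1.0324, 2.2564), ∇f = (-10.5224, -0.328, 29.7424) → (-2.3928, 1.0324, 2.2564) − 0.02·(-10.5224, -0.328, 29.7424) = (-2.182352, 1.03896, 1.661552)
∂f/∂r at (-2.182352, 1.03896, 1.661552) = 23.162576

23.162576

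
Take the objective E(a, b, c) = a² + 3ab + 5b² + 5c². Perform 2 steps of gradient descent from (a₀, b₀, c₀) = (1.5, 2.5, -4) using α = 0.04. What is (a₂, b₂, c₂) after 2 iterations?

∇E = (2a + 3b, 3a + 10b, 10c)
Step 1: at (1.5, 2.5, -4), ∇E = (10.5, 29.5, -40) → (1.5, 2.5, -4) − 0.04·(10.5, 29.5, -40) = (1.08, 1.32, -2.4)
Step 2: at (1.08, 1.32, -2.4), ∇E = (6.12, 16.44, -24) → (1.08, 1.32, -2.4) − 0.04·(6.12, 16.44, -24) = (0.8352, 0.6624, -1.44)

(0.8352, 0.6624, -1.44)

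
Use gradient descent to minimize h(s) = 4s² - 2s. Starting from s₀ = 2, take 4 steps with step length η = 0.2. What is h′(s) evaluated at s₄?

1.8144

h′(s) = 8s - 2
s₁ = 2 − 0.2·14 = -0.8
s₂ = -0.8 − 0.2·(-8.4) = 0.88
s₃ = 0.88 − 0.2·5.04 = -0.128
s₄ = -0.128 − 0.2·(-3.024) = 0.4768
h′(s) at (0.4768) = 1.8144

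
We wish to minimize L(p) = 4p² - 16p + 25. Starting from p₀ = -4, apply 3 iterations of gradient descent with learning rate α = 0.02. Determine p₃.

L′(p) = 8p - 16
p₁ = -4 − 0.02·(-48) = -3.04
p₂ = -3.04 − 0.02·(-40.32) = -2.2336
p₃ = -2.2336 − 0.02·(-33.8688) = -1.556224

-1.556224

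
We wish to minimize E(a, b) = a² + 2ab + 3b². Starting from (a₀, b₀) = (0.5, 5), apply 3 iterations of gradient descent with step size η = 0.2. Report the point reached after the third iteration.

(-0.692, 0.032)

∇E = (2a + 2b, 2a + 6b)
Step 1: at (0.5, 5), ∇E = (11, 31) → (0.5, 5) − 0.2·(11, 31) = (-1.7, -1.2)
Step 2: at (-1.7, -1.2), ∇E = (-5.8, -10.6) → (-1.7, -1.2) − 0.2·(-5.8, -10.6) = (-0.54, 0.92)
Step 3: at (-0.54, 0.92), ∇E = (0.76, 4.44) → (-0.54, 0.92) − 0.2·(0.76, 4.44) = (-0.692, 0.032)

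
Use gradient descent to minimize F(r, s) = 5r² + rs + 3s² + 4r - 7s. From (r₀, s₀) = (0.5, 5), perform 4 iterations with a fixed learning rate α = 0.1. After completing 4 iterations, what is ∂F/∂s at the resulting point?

∇F = (10r + s + 4, r + 6s - 7)
Step 1: at (0.5, 5), ∇F = (14, 23.5) → (0.5, 5) − 0.1·(14, 23.5) = (-0.9, 2.65)
Step 2: at (-0.9, 2.65), ∇F = (-2.35, 8) → (-0.9, 2.65) − 0.1·(-2.35, 8) = (-0.665, 1.85)
Step 3: at (-0.665, 1.85), ∇F = (-0.8, 3.435) → (-0.665, 1.85) − 0.1·(-0.8, 3.435) = (-0.585, 1.5065)
Step 4: at (-0.585, 1.5065), ∇F = (-0.3435, 1.454) → (-0.585, 1.5065) − 0.1·(-0.3435, 1.454) = (-0.55065, 1.3611)
∂F/∂s at (-0.55065, 1.3611) = 0.61595

0.61595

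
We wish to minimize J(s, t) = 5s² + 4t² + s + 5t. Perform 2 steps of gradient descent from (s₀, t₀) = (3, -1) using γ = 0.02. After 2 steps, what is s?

1.884

∇J = (10s + 1, 8t + 5)
(s₁, t₁) = (3, -1) − 0.02·(31, -3) = (2.38, -0.94)
(s₂, t₂) = (2.38, -0.94) − 0.02·(24.8, -2.52) = (1.884, -0.8896)
s = 1.884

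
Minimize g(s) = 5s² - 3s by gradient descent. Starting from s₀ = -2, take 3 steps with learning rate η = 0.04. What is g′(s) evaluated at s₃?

-4.968

g′(s) = 10s - 3
s₁ = -2 − 0.04·(-23) = -1.08
s₂ = -1.08 − 0.04·(-13.8) = -0.528
s₃ = -0.528 − 0.04·(-8.28) = -0.1968
g′(s) at (-0.1968) = -4.968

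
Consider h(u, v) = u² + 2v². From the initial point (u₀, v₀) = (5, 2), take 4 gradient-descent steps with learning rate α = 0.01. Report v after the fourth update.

∇h = (2u, 4v)
Step 1: at (5, 2), ∇h = (10, 8) → (5, 2) − 0.01·(10, 8) = (4.9, 1.92)
Step 2: at (4.9, 1.92), ∇h = (9.8, 7.68) → (4.9, 1.92) − 0.01·(9.8, 7.68) = (4.802, 1.8432)
Step 3: at (4.802, 1.8432), ∇h = (9.604, 7.3728) → (4.802, 1.8432) − 0.01·(9.604, 7.3728) = (4.70596, 1.769472)
Step 4: at (4.70596, 1.769472), ∇h = (9.41192, 7.077888) → (4.70596, 1.769472) − 0.01·(9.41192, 7.077888) = (4.6118408, 1.69869312)
v = 1.69869312

1.69869312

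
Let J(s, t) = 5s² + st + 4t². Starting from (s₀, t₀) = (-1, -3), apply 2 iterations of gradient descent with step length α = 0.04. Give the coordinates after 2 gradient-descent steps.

(-0.208, -1.3408)

∇J = (10s + t, s + 8t)
(s₁, t₁) = (-1, -3) − 0.04·(-13, -25) = (-0.48, -2)
(s₂, t₂) = (-0.48, -2) − 0.04·(-6.8, -16.48) = (-0.208, -1.3408)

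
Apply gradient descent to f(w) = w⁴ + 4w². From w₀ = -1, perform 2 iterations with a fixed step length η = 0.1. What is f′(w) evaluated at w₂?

0.294599344128

f′(w) = 4w³ + 8w
w₁ = -1 − 0.1·(-12) = 0.2
w₂ = 0.2 − 0.1·1.632 = 0.0368
f′(w) at (0.0368) = 0.294599344128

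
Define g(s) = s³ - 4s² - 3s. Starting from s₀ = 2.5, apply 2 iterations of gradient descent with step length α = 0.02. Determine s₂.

2.6576665

g′(s) = 3s² - 8s - 3
Step 1: g′(2.5) = -4.25; s₁ = 2.5 − 0.02·(-4.25) = 2.585
Step 2: g′(2.585) = -3.633325; s₂ = 2.585 − 0.02·(-3.633325) = 2.6576665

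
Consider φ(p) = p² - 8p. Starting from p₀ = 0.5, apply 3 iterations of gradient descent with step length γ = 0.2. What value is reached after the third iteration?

3.244

φ′(p) = 2p - 8
Step 1: φ′(0.5) = -7; p₁ = 0.5 − 0.2·(-7) = 1.9
Step 2: φ′(1.9) = -4.2; p₂ = 1.9 − 0.2·(-4.2) = 2.74
Step 3: φ′(2.74) = -2.52; p₃ = 2.74 − 0.2·(-2.52) = 3.244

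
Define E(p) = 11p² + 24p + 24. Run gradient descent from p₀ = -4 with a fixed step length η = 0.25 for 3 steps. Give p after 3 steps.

264

E′(p) = 22p + 24
Step 1: E′(-4) = -64; p₁ = -4 − 0.25·(-64) = 12
Step 2: E′(12) = 288; p₂ = 12 − 0.25·288 = -60
Step 3: E′(-60) = -1296; p₃ = -60 − 0.25·(-1296) = 264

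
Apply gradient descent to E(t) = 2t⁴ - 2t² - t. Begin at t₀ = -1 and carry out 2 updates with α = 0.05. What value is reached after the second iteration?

-0.68125

E′(t) = 8t³ - 4t - 1
t₁ = -1 − 0.05·(-5) = -0.75
t₂ = -0.75 − 0.05·(-1.375) = -0.68125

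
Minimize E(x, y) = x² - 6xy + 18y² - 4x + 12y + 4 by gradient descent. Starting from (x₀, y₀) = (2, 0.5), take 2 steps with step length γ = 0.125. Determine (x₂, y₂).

∇E = (2x - 6y - 4, -6x + 36y + 12)
Step 1: at (2, 0.5), ∇E = (-3, 18) → (2, 0.5) − 0.125·(-3, 18) = (2.375, -1.75)
Step 2: at (2.375, -1.75), ∇E = (11.25, -65.25) → (2.375, -1.75) − 0.125·(11.25, -65.25) = (0.96875, 6.40625)

(0.96875, 6.40625)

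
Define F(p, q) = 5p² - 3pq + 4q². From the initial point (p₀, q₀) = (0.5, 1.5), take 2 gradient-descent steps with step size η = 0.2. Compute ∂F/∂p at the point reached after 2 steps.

∇F = (10p - 3q, -3p + 8q)
(p₁, q₁) = (0.5, 1.5) − 0.2·(0.5, 10.5) = (0.4, -0.6)
(p₂, q₂) = (0.4, -0.6) − 0.2·(5.8, -6) = (-0.76, 0.6)
∂F/∂p at (-0.76, 0.6) = -9.4

-9.4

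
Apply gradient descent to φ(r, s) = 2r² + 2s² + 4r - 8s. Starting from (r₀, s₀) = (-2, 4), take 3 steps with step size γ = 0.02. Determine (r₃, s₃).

∇φ = (4r + 4, 4s - 8)
(r₁, s₁) = (-2, 4) − 0.02·(-4, 8) = (-1.92, 3.84)
(r₂, s₂) = (-1.92, 3.84) − 0.02·(-3.68, 7.36) = (-1.8464, 3.6928)
(r₃, s₃) = (-1.8464, 3.6928) − 0.02·(-3.3856, 6.7712) = (-1.778688, 3.557376)

(-1.778688, 3.557376)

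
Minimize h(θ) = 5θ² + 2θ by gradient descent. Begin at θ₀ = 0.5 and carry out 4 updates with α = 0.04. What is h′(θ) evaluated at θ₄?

h′(θ) = 10θ + 2
Step 1: h′(0.5) = 7; θ₁ = 0.5 − 0.04·7 = 0.22
Step 2: h′(0.22) = 4.2; θ₂ = 0.22 − 0.04·4.2 = 0.052
Step 3: h′(0.052) = 2.52; θ₃ = 0.052 − 0.04·2.52 = -0.0488
Step 4: h′(-0.0488) = 1.512; θ₄ = -0.0488 − 0.04·1.512 = -0.10928
h′(θ) at (-0.10928) = 0.9072

0.9072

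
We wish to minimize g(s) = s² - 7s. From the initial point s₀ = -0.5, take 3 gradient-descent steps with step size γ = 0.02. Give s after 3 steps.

-0.038944

g′(s) = 2s - 7
s₁ = -0.5 − 0.02·(-8) = -0.34
s₂ = -0.34 − 0.02·(-7.68) = -0.1864
s₃ = -0.1864 − 0.02·(-7.3728) = -0.038944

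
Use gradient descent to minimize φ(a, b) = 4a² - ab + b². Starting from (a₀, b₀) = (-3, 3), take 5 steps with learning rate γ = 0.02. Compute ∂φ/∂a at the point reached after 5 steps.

∇φ = (8a - b, -a + 2b)
(a₁, b₁) = (-3, 3) − 0.02·(-27, 9) = (-2.46, 2.82)
(a₂, b₂) = (-2.46, 2.82) − 0.02·(-22.5, 8.1) = (-2.01, 2.658)
(a₃, b₃) = (-2.01, 2.658) − 0.02·(-18.738, 7.326) = (-1.63524, 2.51148)
(a₄, b₄) = (-1.63524, 2.51148) − 0.02·(-15.5934, 6.6582) = (-1.323372, 2.378316)
(a₅, b₅) = (-1.323372, 2.378316) − 0.02·(-12.965292, 6.080004) = (-1.06406616, 2.25671592)
∂φ/∂a at (-1.06406616, 2.25671592) = -10.7692452

-10.7692452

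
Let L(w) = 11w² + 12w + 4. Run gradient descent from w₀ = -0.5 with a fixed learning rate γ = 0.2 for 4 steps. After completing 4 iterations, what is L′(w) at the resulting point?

L′(w) = 22w + 12
Step 1: L′(-0.5) = 1; w₁ = -0.5 − 0.2·1 = -0.7
Step 2: L′(-0.7) = -3.4; w₂ = -0.7 − 0.2·(-3.4) = -0.02
Step 3: L′(-0.02) = 11.56; w₃ = -0.02 − 0.2·11.56 = -2.332
Step 4: L′(-2.332) = -39.304; w₄ = -2.332 − 0.2·(-39.304) = 5.5288
L′(w) at (5.5288) = 133.6336

133.6336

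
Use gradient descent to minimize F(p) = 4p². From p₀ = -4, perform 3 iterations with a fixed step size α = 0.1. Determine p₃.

-0.032

F′(p) = 8p
Step 1: F′(-4) = -32; p₁ = -4 − 0.1·(-32) = -0.8
Step 2: F′(-0.8) = -6.4; p₂ = -0.8 − 0.1·(-6.4) = -0.16
Step 3: F′(-0.16) = -1.28; p₃ = -0.16 − 0.1·(-1.28) = -0.032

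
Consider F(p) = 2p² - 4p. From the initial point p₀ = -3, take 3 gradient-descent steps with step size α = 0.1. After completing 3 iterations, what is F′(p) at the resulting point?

F′(p) = 4p - 4
Step 1: F′(-3) = -16; p₁ = -3 − 0.1·(-16) = -1.4
Step 2: F′(-1.4) = -9.6; p₂ = -1.4 − 0.1·(-9.6) = -0.44
Step 3: F′(-0.44) = -5.76; p₃ = -0.44 − 0.1·(-5.76) = 0.136
F′(p) at (0.136) = -3.456

-3.456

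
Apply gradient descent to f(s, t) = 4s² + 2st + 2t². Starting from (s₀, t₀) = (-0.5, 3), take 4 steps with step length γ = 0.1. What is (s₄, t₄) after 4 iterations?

(-0.2464, 0.5952)

∇f = (8s + 2t, 2s + 4t)
Step 1: at (-0.5, 3), ∇f = (2, 11) → (-0.5, 3) − 0.1·(2, 11) = (-0.7, 1.9)
Step 2: at (-0.7, 1.9), ∇f = (-1.8, 6.2) → (-0.7, 1.9) − 0.1·(-1.8, 6.2) = (-0.52, 1.28)
Step 3: at (-0.52, 1.28), ∇f = (-1.6, 4.08) → (-0.52, 1.28) − 0.1·(-1.6, 4.08) = (-0.36, 0.872)
Step 4: at (-0.36, 0.872), ∇f = (-1.136, 2.768) → (-0.36, 0.872) − 0.1·(-1.136, 2.768) = (-0.2464, 0.5952)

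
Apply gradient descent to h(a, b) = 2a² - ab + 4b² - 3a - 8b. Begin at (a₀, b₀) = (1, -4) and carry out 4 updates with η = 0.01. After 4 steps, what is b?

∇h = (4a - b - 3, -a + 8b - 8)
Step 1: at (1, -4), ∇h = (5, -41) → (1, -4) − 0.01·(5, -41) = (0.95, -3.59)
Step 2: at (0.95, -3.59), ∇h = (4.39, -37.67) → (0.95, -3.59) − 0.01·(4.39, -37.67) = (0.9061, -3.2133)
Step 3: at (0.9061, -3.2133), ∇h = (3.8377, -34.6125) → (0.9061, -3.2133) − 0.01·(3.8377, -34.6125) = (0.867723, -2.867175)
Step 4: at (0.867723, -2.867175), ∇h = (3.338067, -31.805123) → (0.867723, -2.867175) − 0.01·(3.338067, -31.805123) = (0.83434233, -2.54912377)
b = -2.54912377

-2.54912377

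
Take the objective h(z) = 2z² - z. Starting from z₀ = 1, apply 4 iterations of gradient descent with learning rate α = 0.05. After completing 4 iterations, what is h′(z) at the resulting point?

h′(z) = 4z - 1
Step 1: h′(1) = 3; z₁ = 1 − 0.05·3 = 0.85
Step 2: h′(0.85) = 2.4; z₂ = 0.85 − 0.05·2.4 = 0.73
Step 3: h′(0.73) = 1.92; z₃ = 0.73 − 0.05·1.92 = 0.634
Step 4: h′(0.634) = 1.536; z₄ = 0.634 − 0.05·1.536 = 0.5572
h′(z) at (0.5572) = 1.2288

1.2288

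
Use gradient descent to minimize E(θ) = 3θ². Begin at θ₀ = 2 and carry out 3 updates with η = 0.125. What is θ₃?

0.03125

E′(θ) = 6θ
Step 1: E′(2) = 12; θ₁ = 2 − 0.125·12 = 0.5
Step 2: E′(0.5) = 3; θ₂ = 0.5 − 0.125·3 = 0.125
Step 3: E′(0.125) = 0.75; θ₃ = 0.125 − 0.125·0.75 = 0.03125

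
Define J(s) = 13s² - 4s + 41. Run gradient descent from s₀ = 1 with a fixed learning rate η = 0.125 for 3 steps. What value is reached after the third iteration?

-9.484375

J′(s) = 26s - 4
Step 1: J′(1) = 22; s₁ = 1 − 0.125·22 = -1.75
Step 2: J′(-1.75) = -49.5; s₂ = -1.75 − 0.125·(-49.5) = 4.4375
Step 3: J′(4.4375) = 111.375; s₃ = 4.4375 − 0.125·111.375 = -9.484375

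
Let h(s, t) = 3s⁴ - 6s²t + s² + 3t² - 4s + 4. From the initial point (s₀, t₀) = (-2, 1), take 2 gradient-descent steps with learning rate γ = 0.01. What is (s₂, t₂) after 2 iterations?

(-1.09856, 1.1956)

∇h = (12s³ - 12st + 2s - 4, -6s² + 6t)
Step 1: at (-2, 1), ∇h = (-80, -18) → (-2, 1) − 0.01·(-80, -18) = (-1.2, 1.18)
Step 2: at (-1.2, 1.18), ∇h = (-10.144, -1.56) → (-1.2, 1.18) − 0.01·(-10.144, -1.56) = (-1.09856, 1.1956)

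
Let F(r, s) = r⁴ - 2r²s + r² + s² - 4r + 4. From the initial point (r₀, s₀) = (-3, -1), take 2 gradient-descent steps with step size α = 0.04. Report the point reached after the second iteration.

∇F = (4r³ - 4rs + 2r - 4, -2r² + 2s)
(r₁, s₁) = (-3, -1) − 0.04·(-130, -20) = (2.2, -0.2)
(r₂, s₂) = (2.2, -0.2) − 0.04·(44.752, -10.08) = (0.40992, 0.2032)

(0.40992, 0.2032)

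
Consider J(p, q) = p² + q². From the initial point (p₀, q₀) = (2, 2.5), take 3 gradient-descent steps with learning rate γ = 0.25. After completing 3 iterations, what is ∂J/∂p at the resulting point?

0.5

∇J = (2p, 2q)
Step 1: at (2, 2.5), ∇J = (4, 5) → (2, 2.5) − 0.25·(4, 5) = (1, 1.25)
Step 2: at (1, 1.25), ∇J = (2, 2.5) → (1, 1.25) − 0.25·(2, 2.5) = (0.5, 0.625)
Step 3: at (0.5, 0.625), ∇J = (1, 1.25) → (0.5, 0.625) − 0.25·(1, 1.25) = (0.25, 0.3125)
∂J/∂p at (0.25, 0.3125) = 0.5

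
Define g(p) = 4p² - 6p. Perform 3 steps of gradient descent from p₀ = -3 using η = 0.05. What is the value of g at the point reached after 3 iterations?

0.3744

g′(p) = 8p - 6
Step 1: g′(-3) = -30; p₁ = -3 − 0.05·(-30) = -1.5
Step 2: g′(-1.5) = -18; p₂ = -1.5 − 0.05·(-18) = -0.6
Step 3: g′(-0.6) = -10.8; p₃ = -0.6 − 0.05·(-10.8) = -0.06
g(-0.06) = 0.3744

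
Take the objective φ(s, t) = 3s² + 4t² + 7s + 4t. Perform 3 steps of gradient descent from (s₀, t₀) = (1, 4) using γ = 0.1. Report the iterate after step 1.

(-0.3, 0.4)

∇φ = (6s + 7, 8t + 4)
Step 1: at (1, 4), ∇φ = (13, 36) → (1, 4) − 0.1·(13, 36) = (-0.3, 0.4)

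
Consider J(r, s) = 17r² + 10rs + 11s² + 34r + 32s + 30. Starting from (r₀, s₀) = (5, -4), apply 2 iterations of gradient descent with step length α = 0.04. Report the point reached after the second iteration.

(0.7056, -1.1072)

∇J = (34r + 10s + 34, 10r + 22s + 32)
(r₁, s₁) = (5, -4) − 0.04·(164, -6) = (-1.56, -3.76)
(r₂, s₂) = (-1.56, -3.76) − 0.04·(-56.64, -66.32) = (0.7056, -1.1072)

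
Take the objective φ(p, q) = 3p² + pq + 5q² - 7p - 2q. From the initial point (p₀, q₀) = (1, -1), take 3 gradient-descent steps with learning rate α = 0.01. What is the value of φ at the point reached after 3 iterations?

∇φ = (6p + q - 7, p + 10q - 2)
Step 1: at (1, -1), ∇φ = (-2, -11) → (1, -1) − 0.01·(-2, -11) = (1.02, -0.89)
Step 2: at (1.02, -0.89), ∇φ = (-1.77, -9.88) → (1.02, -0.89) − 0.01·(-1.77, -9.88) = (1.0377, -0.7912)
Step 3: at (1.0377, -0.7912), ∇φ = (-1.565, -8.8743) → (1.0377, -0.7912) − 0.01·(-1.565, -8.8743) = (1.05335, -0.702457)
φ(1.05335, -0.702457) = -0.912601229205

-0.912601229205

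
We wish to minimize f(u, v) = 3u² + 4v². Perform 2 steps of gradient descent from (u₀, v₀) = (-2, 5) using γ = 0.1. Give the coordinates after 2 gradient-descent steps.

∇f = (6u, 8v)
(u₁, v₁) = (-2, 5) − 0.1·(-12, 40) = (-0.8, 1)
(u₂, v₂) = (-0.8, 1) − 0.1·(-4.8, 8) = (-0.32, 0.2)

(-0.32, 0.2)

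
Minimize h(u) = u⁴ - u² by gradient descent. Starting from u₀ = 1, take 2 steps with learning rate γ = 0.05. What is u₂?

h′(u) = 4u³ - 2u
Step 1: h′(1) = 2; u₁ = 1 − 0.05·2 = 0.9
Step 2: h′(0.9) = 1.116; u₂ = 0.9 − 0.05·1.116 = 0.8442

0.8442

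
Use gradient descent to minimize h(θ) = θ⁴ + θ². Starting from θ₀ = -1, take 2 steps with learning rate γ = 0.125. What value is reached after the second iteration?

h′(θ) = 4θ³ + 2θ
Step 1: h′(-1) = -6; θ₁ = -1 − 0.125·(-6) = -0.25
Step 2: h′(-0.25) = -0.5625; θ₂ = -0.25 − 0.125·(-0.5625) = -0.1796875

-0.1796875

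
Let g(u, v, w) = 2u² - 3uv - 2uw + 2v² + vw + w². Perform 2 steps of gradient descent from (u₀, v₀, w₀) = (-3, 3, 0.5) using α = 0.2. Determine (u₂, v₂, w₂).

(-1.1, 0.88, -0.08)

∇g = (4u - 3v - 2w, -3u + 4v + w, -2u + v + 2w)
(u₁, v₁, w₁) = (-3, 3, 0.5) − 0.2·(-22, 21.5, 10) = (1.4, -1.3, -1.5)
(u₂, v₂, w₂) = (1.4, -1.3, -1.5) − 0.2·(12.5, -10.9, -7.1) = (-1.1, 0.88, -0.08)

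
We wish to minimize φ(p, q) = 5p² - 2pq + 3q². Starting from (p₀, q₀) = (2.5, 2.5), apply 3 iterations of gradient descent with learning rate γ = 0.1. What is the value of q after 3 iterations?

0.34

∇φ = (10p - 2q, -2p + 6q)
Step 1: at (2.5, 2.5), ∇φ = (20, 10) → (2.5, 2.5) − 0.1·(20, 10) = (0.5, 1.5)
Step 2: at (0.5, 1.5), ∇φ = (2, 8) → (0.5, 1.5) − 0.1·(2, 8) = (0.3, 0.7)
Step 3: at (0.3, 0.7), ∇φ = (1.6, 3.6) → (0.3, 0.7) − 0.1·(1.6, 3.6) = (0.14, 0.34)
q = 0.34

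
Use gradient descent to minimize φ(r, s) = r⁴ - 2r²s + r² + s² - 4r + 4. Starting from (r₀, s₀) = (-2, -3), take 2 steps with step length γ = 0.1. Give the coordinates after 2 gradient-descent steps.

∇φ = (4r³ - 4rs + 2r - 4, -2r² + 2s)
(r₁, s₁) = (-2, -3) − 0.1·(-64, -14) = (4.4, -1.6)
(r₂, s₂) = (4.4, -1.6) − 0.1·(373.696, -41.92) = (-32.9696, 2.592)

(-32.9696, 2.592)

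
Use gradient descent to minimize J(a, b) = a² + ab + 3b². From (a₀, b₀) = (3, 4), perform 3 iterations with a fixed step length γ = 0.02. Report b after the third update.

2.577768

∇J = (2a + b, a + 6b)
Step 1: at (3, 4), ∇J = (10, 27) → (3, 4) − 0.02·(10, 27) = (2.8, 3.46)
Step 2: at (2.8, 3.46), ∇J = (9.06, 23.56) → (2.8, 3.46) − 0.02·(9.06, 23.56) = (2.6188, 2.9888)
Step 3: at (2.6188, 2.9888), ∇J = (8.2264, 20.5516) → (2.6188, 2.9888) − 0.02·(8.2264, 20.5516) = (2.454272, 2.577768)
b = 2.577768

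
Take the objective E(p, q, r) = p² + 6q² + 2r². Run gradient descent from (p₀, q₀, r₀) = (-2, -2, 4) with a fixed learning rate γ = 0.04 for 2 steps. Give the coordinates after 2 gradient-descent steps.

(-1.6928, -0.5408, 2.8224)

∇E = (2p, 12q, 4r)
Step 1: at (-2, -2, 4), ∇E = (-4, -24, 16) → (-2, -2, 4) − 0.04·(-4, -24, 16) = (-1.84, -1.04, 3.36)
Step 2: at (-1.84, -1.04, 3.36), ∇E = (-3.68, -12.48, 13.44) → (-1.84, -1.04, 3.36) − 0.04·(-3.68, -12.48, 13.44) = (-1.6928, -0.5408, 2.8224)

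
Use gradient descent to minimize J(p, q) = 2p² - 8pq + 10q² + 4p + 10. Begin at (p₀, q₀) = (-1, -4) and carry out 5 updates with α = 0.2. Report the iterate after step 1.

(-7.4, 10.4)

∇J = (4p - 8q + 4, -8p + 20q)
Step 1: at (-1, -4), ∇J = (32, -72) → (-1, -4) − 0.2·(32, -72) = (-7.4, 10.4)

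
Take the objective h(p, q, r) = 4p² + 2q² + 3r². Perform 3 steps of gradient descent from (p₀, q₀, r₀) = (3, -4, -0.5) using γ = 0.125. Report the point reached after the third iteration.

∇h = (8p, 4q, 6r)
Step 1: at (3, -4, -0.5), ∇h = (24, -16, -3) → (3, -4, -0.5) − 0.125·(24, -16, -3) = (0, -2, -0.125)
Step 2: at (0, -2, -0.125), ∇h = (0, -8, -0.75) → (0, -2, -0.125) − 0.125·(0, -8, -0.75) = (0, -1, -0.03125)
Step 3: at (0, -1, -0.03125), ∇h = (0, -4, -0.1875) → (0, -1, -0.03125) − 0.125·(0, -4, -0.1875) = (0, -0.5, -0.0078125)

(0, -0.5, -0.0078125)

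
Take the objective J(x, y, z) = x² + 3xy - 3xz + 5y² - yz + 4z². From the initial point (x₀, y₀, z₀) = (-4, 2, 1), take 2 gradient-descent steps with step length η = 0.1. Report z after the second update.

∇J = (2x + 3y - 3z, 3x + 10y - z, -3x - y + 8z)
Step 1: at (-4, 2, 1), ∇J = (-5, 7, 18) → (-4, 2, 1) − 0.1·(-5, 7, 18) = (-3.5, 1.3, -0.8)
Step 2: at (-3.5, 1.3, -0.8), ∇J = (-0.7, 3.3, 2.8) → (-3.5, 1.3, -0.8) − 0.1·(-0.7, 3.3, 2.8) = (-3.43, 0.97, -1.08)
z = -1.08

-1.08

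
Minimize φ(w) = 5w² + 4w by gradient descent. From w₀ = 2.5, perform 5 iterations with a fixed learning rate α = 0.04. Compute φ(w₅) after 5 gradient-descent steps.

-0.54573972992

φ′(w) = 10w + 4
Step 1: φ′(2.5) = 29; w₁ = 2.5 − 0.04·29 = 1.34
Step 2: φ′(1.34) = 17.4; w₂ = 1.34 − 0.04·17.4 = 0.644
Step 3: φ′(0.644) = 10.44; w₃ = 0.644 − 0.04·10.44 = 0.2264
Step 4: φ′(0.2264) = 6.264; w₄ = 0.2264 − 0.04·6.264 = -0.02416
Step 5: φ′(-0.02416) = 3.7584; w₅ = -0.02416 − 0.04·3.7584 = -0.174496
φ(-0.174496) = -0.54573972992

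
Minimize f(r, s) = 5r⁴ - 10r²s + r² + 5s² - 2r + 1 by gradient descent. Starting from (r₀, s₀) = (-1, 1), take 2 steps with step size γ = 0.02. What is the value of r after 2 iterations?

∇f = (20r³ - 20rs + 2r - 2, -10r² + 10s)
Step 1: at (-1, 1), ∇f = (-4, 0) → (-1, 1) − 0.02·(-4, 0) = (-0.92, 1)
Step 2: at (-0.92, 1), ∇f = (-1.01376, 1.536) → (-0.92, 1) − 0.02·(-1.01376, 1.536) = (-0.8997248, 0.96928)
r = -0.8997248

-0.8997248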